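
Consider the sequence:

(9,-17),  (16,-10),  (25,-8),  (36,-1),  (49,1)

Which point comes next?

First component: perfect squares: 3², 4², 5², …; 9, 16, 25, 36, 49 → 64.
Second component goes -17, -10, -8, -1, 1 → 8 (alternating steps +7, +2, +7, +2, …).
Combining the parts gives (64,8).

(64,8)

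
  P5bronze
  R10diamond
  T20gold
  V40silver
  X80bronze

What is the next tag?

Letter: letters move forward 2 places in the alphabet, so P, R, T, V, X → Z.
Second component: ×2 each step, so 5, 10, 20, 40, 80 → 160.
Rank: bronze, diamond, gold, silver, bronze → diamond (repeats bronze → diamond → gold → silver).
So the next tag is Z160diamond.

Z160diamond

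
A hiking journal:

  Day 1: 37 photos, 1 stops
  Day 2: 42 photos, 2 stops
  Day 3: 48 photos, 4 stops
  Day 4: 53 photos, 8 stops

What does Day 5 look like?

59 photos, 16 stops

Photos: 37, 42, 48, 53 → 59 (alternating steps +5, +6, +5, +6, …).
Stops goes 1, 2, 4, 8 → 16 (×2 each step).
Combining the parts gives 59 photos, 16 stops.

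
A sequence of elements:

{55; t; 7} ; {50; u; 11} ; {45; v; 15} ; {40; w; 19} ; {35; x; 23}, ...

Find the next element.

{30; y; 27}

First slot goes 55, 50, 45, 40, 35 → 30 (−5 each step).
Letter: t, u, v, w, x → y (letters move forward 1 place in the alphabet).
Third slot: +4 each step, so 7, 11, 15, 19, 23 → 27.
Putting it together: {30; y; 27}.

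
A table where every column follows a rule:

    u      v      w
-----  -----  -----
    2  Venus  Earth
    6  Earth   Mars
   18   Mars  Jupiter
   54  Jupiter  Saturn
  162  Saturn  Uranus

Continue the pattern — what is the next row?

486  Uranus  Neptune

Column u: 2, 6, 18, 54, 162 → 486 (×3 each step).
Column v — runs through the planets Mercury→Neptune: Venus, Earth, Mars, Jupiter, Saturn → Uranus.
Column w: runs through the planets Mercury→Neptune; Earth, Mars, Jupiter, Saturn, Uranus → Neptune.
So the next row is 486  Uranus  Neptune.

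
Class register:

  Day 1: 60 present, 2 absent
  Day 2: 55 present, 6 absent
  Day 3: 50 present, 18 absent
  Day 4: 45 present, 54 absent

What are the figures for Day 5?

40 present, 162 absent

Present — −5 each step: 60, 55, 50, 45 → 40.
Absent goes 2, 6, 18, 54 → 162 (×3 each step).
Combining the parts gives 40 present, 162 absent.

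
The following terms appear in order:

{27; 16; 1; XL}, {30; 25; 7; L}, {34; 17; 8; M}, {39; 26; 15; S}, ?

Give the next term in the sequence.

{45; 18; 23; XS}

First entry goes 27, 30, 34, 39 → 45 (differences are 3, 4, 5, … (increasing by 1 each time)).
Second entry: 16, 25, 17, 26 → 18 (alternating steps +9, −8, +9, −8, …).
Third entry goes 1, 7, 8, 15 → 23 (each term is the sum of the two before it).
Size — runs backward through clothing sizes XS→XL: XL, L, M, S → XS.
Combining the parts gives {45; 18; 23; XS}.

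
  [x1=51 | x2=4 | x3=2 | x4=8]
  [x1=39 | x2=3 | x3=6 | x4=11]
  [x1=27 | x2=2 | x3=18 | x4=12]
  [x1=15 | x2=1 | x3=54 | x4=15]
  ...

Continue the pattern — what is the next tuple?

X1: −12 each step; 51, 39, 27, 15 → 3.
X2 — −1 each step: 4, 3, 2, 1 → 0.
X3 goes 2, 6, 18, 54 → 162 (×3 each step).
X4: alternating steps +3, +1, +3, +1, …; 8, 11, 12, 15 → 16.
Putting it together: [x1=3 | x2=0 | x3=162 | x4=16].

[x1=3 | x2=0 | x3=162 | x4=16]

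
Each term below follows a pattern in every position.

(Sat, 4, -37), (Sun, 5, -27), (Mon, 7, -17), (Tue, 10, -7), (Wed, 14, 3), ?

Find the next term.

(Thu, 19, 13)

For the day, runs through the weekdays Mon→Sun: Sat, Sun, Mon, Tue, Wed → Thu.
Second coordinate: 4, 5, 7, 10, 14 → 19 (differences are 1, 2, 3, … (increasing by 1 each time)).
Third coordinate: +10 each step, so -37, -27, -17, -7, 3 → 13.
So the next term is (Thu, 19, 13).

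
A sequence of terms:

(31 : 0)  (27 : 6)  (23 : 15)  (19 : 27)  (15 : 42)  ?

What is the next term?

(11 : 60)

For the first slot, −4 each step: 31, 27, 23, 19, 15 → 11.
Second slot: 0, 6, 15, 27, 42 → 60 (differences are 6, 9, 12, … (increasing by 3 each time)).
So the next term is (11 : 60).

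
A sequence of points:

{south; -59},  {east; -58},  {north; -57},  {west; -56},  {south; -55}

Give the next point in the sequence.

{east; -54}

Direction: repeats south → east → north → west, so south, east, north, west, south → east.
For the second component, +1 each step: -59, -58, -57, -56, -55 → -54.
Combining the parts gives {east; -54}.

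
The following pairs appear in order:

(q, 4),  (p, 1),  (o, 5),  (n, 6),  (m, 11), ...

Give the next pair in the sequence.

Letter: letters move back 1 place in the alphabet; q, p, o, n, m → l.
For the second value, each term is the sum of the two before it: 4, 1, 5, 6, 11 → 17.
So the next pair is (l, 17).

(l, 17)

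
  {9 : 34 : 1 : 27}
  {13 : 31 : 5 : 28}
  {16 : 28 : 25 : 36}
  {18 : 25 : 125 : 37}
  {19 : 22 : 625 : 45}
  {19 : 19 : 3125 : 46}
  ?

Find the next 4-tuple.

{18 : 16 : 15625 : 54}

For the first entry, differences are 4, 3, 2, … (decreasing by 1 each time): 9, 13, 16, 18, 19, 19 → 18.
Second entry: −3 each step, so 34, 31, 28, 25, 22, 19 → 16.
Third entry: ×5 each step, so 1, 5, 25, 125, 625, 3125 → 15625.
Fourth entry: 27, 28, 36, 37, 45, 46 → 54 (alternating steps +1, +8, +1, +8, …).
Combining the parts gives {18 : 16 : 15625 : 54}.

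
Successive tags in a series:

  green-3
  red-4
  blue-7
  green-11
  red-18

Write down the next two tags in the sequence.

blue-29, green-47

Colour: green, red, blue, green, red → blue → green (repeats green → red → blue).
Second component — each term is the sum of the two before it: 3, 4, 7, 11, 18 → 29 → 47.
Putting the parts together: blue-29 and then green-47.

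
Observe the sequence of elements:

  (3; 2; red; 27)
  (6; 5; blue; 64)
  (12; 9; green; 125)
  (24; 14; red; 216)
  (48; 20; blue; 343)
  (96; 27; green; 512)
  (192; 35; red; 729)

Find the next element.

(384; 44; blue; 1000)

First entry: ×2 each step; 3, 6, 12, 24, 48, 96, 192 → 384.
Second entry: 2, 5, 9, 14, 20, 27, 35 → 44 (differences are 3, 4, 5, … (increasing by 1 each time)).
Colour goes red, blue, green, red, blue, green, red → blue (repeats red → blue → green).
Fourth entry: 27, 64, 125, 216, 343, 512, 729 → 1000 (perfect cubes: 3³, 4³, 5³, …).
So the next element is (384; 44; blue; 1000).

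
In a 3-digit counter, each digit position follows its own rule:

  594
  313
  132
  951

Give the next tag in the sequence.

First digit: 5, 3, 1, 9 → 7 (−2 each step, mod 10).
For the second digit, +2 each step, mod 10: 9, 1, 3, 5 → 7.
Third digit: 4, 3, 2, 1 → 0 (−1 each step, mod 10).
So the next tag is 770.

770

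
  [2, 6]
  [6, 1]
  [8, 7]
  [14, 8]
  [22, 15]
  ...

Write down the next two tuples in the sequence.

First value: each term is the sum of the two before it, so 2, 6, 8, 14, 22 → 36 → 58.
Second value goes 6, 1, 7, 8, 15 → 23 → 38 (each term is the sum of the two before it).
Putting the parts together: [36, 23] and then [58, 38].

[36, 23], [58, 38]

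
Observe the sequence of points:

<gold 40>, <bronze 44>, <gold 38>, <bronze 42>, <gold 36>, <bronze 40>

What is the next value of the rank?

gold

Rank: gold, bronze, gold, bronze, gold, bronze → gold (alternates gold ↔ bronze).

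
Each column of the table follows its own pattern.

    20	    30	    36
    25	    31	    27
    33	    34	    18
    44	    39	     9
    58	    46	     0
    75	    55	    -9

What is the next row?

First component: differences are 5, 8, 11, … (increasing by 3 each time), so 20, 25, 33, 44, 58, 75 → 95.
Second component: 30, 31, 34, 39, 46, 55 → 66 (differences are 1, 3, 5, … (increasing by 2 each time)).
Third component: −9 each step, so 36, 27, 18, 9, 0, -9 → -18.
Putting it together: 95  66  -18.

95  66  -18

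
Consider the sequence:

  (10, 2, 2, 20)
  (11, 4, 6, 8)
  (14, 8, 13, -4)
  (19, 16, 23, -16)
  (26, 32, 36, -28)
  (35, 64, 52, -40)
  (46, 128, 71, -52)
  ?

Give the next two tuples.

For the first value, differences are 1, 3, 5, … (increasing by 2 each time): 10, 11, 14, 19, 26, 35, 46 → 59 → 74.
For the second value, ×2 each step: 2, 4, 8, 16, 32, 64, 128 → 256 → 512.
Third value goes 2, 6, 13, 23, 36, 52, 71 → 93 → 118 (differences are 4, 7, 10, … (increasing by 3 each time)).
Fourth value: 20, 8, -4, -16, -28, -40, -52 → -64 → -76 (−12 each step).
So the next two tuples are (59, 256, 93, -64) and (74, 512, 118, -76).

(59, 256, 93, -64), (74, 512, 118, -76)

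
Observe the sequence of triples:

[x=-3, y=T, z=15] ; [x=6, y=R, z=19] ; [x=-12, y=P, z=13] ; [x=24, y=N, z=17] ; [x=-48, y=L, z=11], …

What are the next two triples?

X — ×(-2) each step: -3, 6, -12, 24, -48 → 96 → -192.
Y: letters move back 2 places in the alphabet; T, R, P, N, L → J → H.
Z: alternating steps +4, −6, +4, −6, …; 15, 19, 13, 17, 11 → 15 → 9.
So the next two triples are [x=96, y=J, z=15] and [x=-192, y=H, z=9].

[x=96, y=J, z=15], [x=-192, y=H, z=9]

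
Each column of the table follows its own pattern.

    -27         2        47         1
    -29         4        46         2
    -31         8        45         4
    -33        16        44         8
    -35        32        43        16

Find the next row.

First component: -27, -29, -31, -33, -35 → -37 (−2 each step).
Second component goes 2, 4, 8, 16, 32 → 64 (×2 each step).
Third component: −1 each step, so 47, 46, 45, 44, 43 → 42.
Fourth component: ×2 each step, so 1, 2, 4, 8, 16 → 32.
So the next row is -37  64  42  32.

-37  64  42  32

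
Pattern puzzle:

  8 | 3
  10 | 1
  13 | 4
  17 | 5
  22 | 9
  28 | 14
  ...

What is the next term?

35 | 23

First entry: 8, 10, 13, 17, 22, 28 → 35 (differences are 2, 3, 4, … (increasing by 1 each time)).
Second entry: 3, 1, 4, 5, 9, 14 → 23 (each term is the sum of the two before it).
Combining the parts gives 35 | 23.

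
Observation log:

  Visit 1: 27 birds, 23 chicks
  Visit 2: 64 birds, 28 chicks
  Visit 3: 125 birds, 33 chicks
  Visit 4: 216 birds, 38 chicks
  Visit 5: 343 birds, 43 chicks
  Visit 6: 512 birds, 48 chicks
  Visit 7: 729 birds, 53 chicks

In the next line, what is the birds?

Birds: 27, 64, 125, 216, 343, 512, 729 → 1000 (perfect cubes: 3³, 4³, 5³, …).

1000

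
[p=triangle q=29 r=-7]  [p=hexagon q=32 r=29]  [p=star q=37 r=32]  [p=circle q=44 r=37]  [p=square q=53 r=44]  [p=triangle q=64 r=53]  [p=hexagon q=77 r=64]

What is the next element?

P — repeats triangle → hexagon → star → circle → square: triangle, hexagon, star, circle, square, triangle, hexagon → star.
Q: differences are 3, 5, 7, … (increasing by 2 each time); 29, 32, 37, 44, 53, 64, 77 → 92.
R: always the previous value of the q; -7, 29, 32, 37, 44, 53, 64 → 77.
So the next element is [p=star q=92 r=77].

[p=star q=92 r=77]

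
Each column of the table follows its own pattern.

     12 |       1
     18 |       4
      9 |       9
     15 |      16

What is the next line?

First component: alternating steps +6, −9, +6, −9, …, so 12, 18, 9, 15 → 6.
Second component: 1, 4, 9, 16 → 25 (perfect squares: 1², 2², 3², …).
Putting it together: 6  25.

6  25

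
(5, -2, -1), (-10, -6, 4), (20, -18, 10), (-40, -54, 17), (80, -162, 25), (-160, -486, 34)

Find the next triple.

(320, -1458, 44)

First part — ×(-2) each step: 5, -10, 20, -40, 80, -160 → 320.
Second part: ×3 each step; -2, -6, -18, -54, -162, -486 → -1458.
Third part: differences are 5, 6, 7, … (increasing by 1 each time), so -1, 4, 10, 17, 25, 34 → 44.
Putting it together: (320, -1458, 44).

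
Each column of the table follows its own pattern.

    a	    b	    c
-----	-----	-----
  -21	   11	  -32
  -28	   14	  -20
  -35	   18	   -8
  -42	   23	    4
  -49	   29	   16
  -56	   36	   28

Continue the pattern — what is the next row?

-63  44  40

Column a — −7 each step: -21, -28, -35, -42, -49, -56 → -63.
Column b: differences are 3, 4, 5, … (increasing by 1 each time); 11, 14, 18, 23, 29, 36 → 44.
For the column c, +12 each step: -32, -20, -8, 4, 16, 28 → 40.
Putting it together: -63  44  40.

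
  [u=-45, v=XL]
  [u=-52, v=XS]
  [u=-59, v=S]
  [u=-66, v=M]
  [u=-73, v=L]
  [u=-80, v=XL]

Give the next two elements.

U goes -45, -52, -59, -66, -73, -80 → -87 → -94 (−7 each step).
V goes XL, XS, S, M, L, XL → XS → S (repeats XL → XS → S → M → L).
Putting the parts together: [u=-87, v=XS] and then [u=-94, v=S].

[u=-87, v=XS], [u=-94, v=S]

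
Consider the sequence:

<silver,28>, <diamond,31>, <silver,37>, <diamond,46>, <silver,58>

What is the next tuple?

Rank: alternates silver ↔ diamond, so silver, diamond, silver, diamond, silver → diamond.
Second entry: differences are 3, 6, 9, … (increasing by 3 each time), so 28, 31, 37, 46, 58 → 73.
Combining the parts gives <diamond,73>.

<diamond,73>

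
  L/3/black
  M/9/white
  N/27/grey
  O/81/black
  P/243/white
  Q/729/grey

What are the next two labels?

R/2187/black, S/6561/white

For the letter, letters move forward 1 place in the alphabet: L, M, N, O, P, Q → R → S.
Second component — ×3 each step: 3, 9, 27, 81, 243, 729 → 2187 → 6561.
Shade: black, white, grey, black, white, grey → black → white (repeats black → white → grey).
So the next two labels are R/2187/black and S/6561/white.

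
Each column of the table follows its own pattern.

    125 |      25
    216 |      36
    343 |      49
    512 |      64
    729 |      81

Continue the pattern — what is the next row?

1000  100

First component goes 125, 216, 343, 512, 729 → 1000 (perfect cubes: 5³, 6³, 7³, …).
Second component goes 25, 36, 49, 64, 81 → 100 (perfect squares: 5², 6², 7², …).
So the next row is 1000  100.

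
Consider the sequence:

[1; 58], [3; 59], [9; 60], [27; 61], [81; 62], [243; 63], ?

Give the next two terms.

[729; 64], [2187; 65]

First value: ×3 each step, so 1, 3, 9, 27, 81, 243 → 729 → 2187.
Second value: +1 each step, so 58, 59, 60, 61, 62, 63 → 64 → 65.
Putting the parts together: [729; 64] and then [2187; 65].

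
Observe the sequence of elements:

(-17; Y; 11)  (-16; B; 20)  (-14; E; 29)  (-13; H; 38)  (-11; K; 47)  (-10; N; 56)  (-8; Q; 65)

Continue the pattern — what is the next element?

(-7; T; 74)

For the first entry, alternating steps +1, +2, +1, +2, …: -17, -16, -14, -13, -11, -10, -8 → -7.
Letter: letters move forward 3 places in the alphabet, wrapping Z→A, so Y, B, E, H, K, N, Q → T.
Third entry: +9 each step, so 11, 20, 29, 38, 47, 56, 65 → 74.
Putting it together: (-7; T; 74).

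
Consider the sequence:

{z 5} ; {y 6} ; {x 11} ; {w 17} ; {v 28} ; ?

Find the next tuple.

{u 45}

For the letter, letters move back 1 place in the alphabet: z, y, x, w, v → u.
Second component: each term is the sum of the two before it; 5, 6, 11, 17, 28 → 45.
Putting it together: {u 45}.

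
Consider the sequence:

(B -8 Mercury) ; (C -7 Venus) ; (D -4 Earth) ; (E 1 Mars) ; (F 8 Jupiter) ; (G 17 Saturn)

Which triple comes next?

Letter: B, C, D, E, F, G → H (letters move forward 1 place in the alphabet).
Second coordinate: differences are 1, 3, 5, … (increasing by 2 each time); -8, -7, -4, 1, 8, 17 → 28.
Planet: runs through the planets Mercury→Neptune, so Mercury, Venus, Earth, Mars, Jupiter, Saturn → Uranus.
Combining the parts gives (H 28 Uranus).

(H 28 Uranus)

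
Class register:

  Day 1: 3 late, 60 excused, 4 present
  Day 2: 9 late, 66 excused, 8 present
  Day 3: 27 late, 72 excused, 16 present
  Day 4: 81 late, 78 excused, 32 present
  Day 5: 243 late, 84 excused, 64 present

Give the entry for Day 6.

Late — ×3 each step: 3, 9, 27, 81, 243 → 729.
Excused: +6 each step; 60, 66, 72, 78, 84 → 90.
Present: ×2 each step, so 4, 8, 16, 32, 64 → 128.
So the next row is 729 late, 90 excused, 128 present.

729 late, 90 excused, 128 present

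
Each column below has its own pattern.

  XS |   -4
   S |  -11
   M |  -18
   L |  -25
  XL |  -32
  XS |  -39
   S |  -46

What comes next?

Size goes XS, S, M, L, XL, XS, S → M (repeats XS → S → M → L → XL).
Second component: −7 each step; -4, -11, -18, -25, -32, -39, -46 → -53.
Combining the parts gives M  -53.

M  -53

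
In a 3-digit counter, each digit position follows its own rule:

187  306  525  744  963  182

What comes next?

301

First digit: +2 each step, mod 10, so 1, 3, 5, 7, 9, 1 → 3.
Second digit: +2 each step, mod 10, so 8, 0, 2, 4, 6, 8 → 0.
Third digit: 7, 6, 5, 4, 3, 2 → 1 (−1 each step, mod 10).
Putting it together: 301.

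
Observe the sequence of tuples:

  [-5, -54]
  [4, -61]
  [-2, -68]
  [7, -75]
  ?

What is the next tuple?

[1, -82]

For the first value, alternating steps +9, −6, +9, −6, …: -5, 4, -2, 7 → 1.
Second value: -54, -61, -68, -75 → -82 (−7 each step).
Putting it together: [1, -82].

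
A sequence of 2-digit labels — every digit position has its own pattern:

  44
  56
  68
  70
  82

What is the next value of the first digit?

First digit goes 4, 5, 6, 7, 8 → 9 (+1 each step, mod 10).

9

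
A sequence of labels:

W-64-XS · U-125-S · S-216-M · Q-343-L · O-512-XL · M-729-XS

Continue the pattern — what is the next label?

Letter: W, U, S, Q, O, M → K (letters move back 2 places in the alphabet).
Second component: perfect cubes: 4³, 5³, 6³, …; 64, 125, 216, 343, 512, 729 → 1000.
Size: repeats XS → S → M → L → XL; XS, S, M, L, XL, XS → S.
Putting it together: K-1000-S.

K-1000-S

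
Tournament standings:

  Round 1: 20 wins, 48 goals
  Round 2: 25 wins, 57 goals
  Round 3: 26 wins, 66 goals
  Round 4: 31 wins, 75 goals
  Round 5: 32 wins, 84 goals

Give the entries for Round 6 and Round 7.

37 wins, 93 goals; 38 wins, 102 goals

For the wins, alternating steps +5, +1, +5, +1, …: 20, 25, 26, 31, 32 → 37 → 38.
For the goals, +9 each step: 48, 57, 66, 75, 84 → 93 → 102.
Putting the parts together: 37 wins, 93 goals and then 38 wins, 102 goals.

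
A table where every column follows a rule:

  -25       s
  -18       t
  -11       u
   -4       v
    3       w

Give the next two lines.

First component: -25, -18, -11, -4, 3 → 10 → 17 (+7 each step).
For the letter, letters move forward 1 place in the alphabet: s, t, u, v, w → x → y.
So the next two lines are 10  x and 17  y.

10  x; 17  y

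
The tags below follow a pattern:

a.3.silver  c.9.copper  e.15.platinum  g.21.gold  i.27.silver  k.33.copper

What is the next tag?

m.39.platinum

Letter: letters move forward 2 places in the alphabet; a, c, e, g, i, k → m.
Second component: +6 each step, so 3, 9, 15, 21, 27, 33 → 39.
Metal: repeats silver → copper → platinum → gold, so silver, copper, platinum, gold, silver, copper → platinum.
So the next tag is m.39.platinum.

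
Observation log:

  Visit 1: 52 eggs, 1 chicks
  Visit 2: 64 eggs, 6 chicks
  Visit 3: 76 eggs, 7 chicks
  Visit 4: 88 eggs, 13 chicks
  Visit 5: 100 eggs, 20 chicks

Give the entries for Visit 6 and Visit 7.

112 eggs, 33 chicks; 124 eggs, 53 chicks

Eggs — +12 each step: 52, 64, 76, 88, 100 → 112 → 124.
Chicks: 1, 6, 7, 13, 20 → 33 → 53 (each term is the sum of the two before it).
Putting the parts together: 112 eggs, 33 chicks and then 124 eggs, 53 chicks.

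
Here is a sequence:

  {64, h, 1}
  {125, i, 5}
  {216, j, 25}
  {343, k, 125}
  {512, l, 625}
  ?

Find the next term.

{729, m, 3125}

For the first slot, perfect cubes: 4³, 5³, 6³, …: 64, 125, 216, 343, 512 → 729.
Letter: h, i, j, k, l → m (letters move forward 1 place in the alphabet).
Third slot — ×5 each step: 1, 5, 25, 125, 625 → 3125.
So the next term is {729, m, 3125}.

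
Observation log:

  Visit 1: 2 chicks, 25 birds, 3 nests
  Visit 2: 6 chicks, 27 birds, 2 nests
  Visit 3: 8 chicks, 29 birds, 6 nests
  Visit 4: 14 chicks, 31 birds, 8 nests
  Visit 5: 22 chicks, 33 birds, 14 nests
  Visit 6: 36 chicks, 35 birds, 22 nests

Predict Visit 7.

Chicks — each term is the sum of the two before it: 2, 6, 8, 14, 22, 36 → 58.
Birds goes 25, 27, 29, 31, 33, 35 → 37 (+2 each step).
Nests goes 3, 2, 6, 8, 14, 22 → 36 (always the previous value of the chicks).
Combining the parts gives 58 chicks, 37 birds, 36 nests.

58 chicks, 37 birds, 36 nests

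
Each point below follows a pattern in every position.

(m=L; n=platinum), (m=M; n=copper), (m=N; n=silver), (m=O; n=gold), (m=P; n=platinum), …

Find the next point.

For the m, letters move forward 1 place in the alphabet: L, M, N, O, P → Q.
N — repeats platinum → copper → silver → gold: platinum, copper, silver, gold, platinum → copper.
So the next point is (m=Q; n=copper).

(m=Q; n=copper)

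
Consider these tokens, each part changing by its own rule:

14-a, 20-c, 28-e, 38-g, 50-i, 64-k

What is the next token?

First component: differences are 6, 8, 10, … (increasing by 2 each time); 14, 20, 28, 38, 50, 64 → 80.
For the letter, letters move forward 2 places in the alphabet: a, c, e, g, i, k → m.
Combining the parts gives 80-m.

80-m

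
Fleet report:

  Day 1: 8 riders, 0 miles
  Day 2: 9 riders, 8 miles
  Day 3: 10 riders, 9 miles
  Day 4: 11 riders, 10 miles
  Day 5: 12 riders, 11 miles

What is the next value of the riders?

Riders: +1 each step, so 8, 9, 10, 11, 12 → 13.
Miles: always the previous value of the riders, so 0, 8, 9, 10, 11 → 12.

13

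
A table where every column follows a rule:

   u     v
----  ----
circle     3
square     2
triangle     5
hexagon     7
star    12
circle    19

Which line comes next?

square  31

Column u: repeats circle → square → triangle → hexagon → star, so circle, square, triangle, hexagon, star, circle → square.
Column v: each term is the sum of the two before it; 3, 2, 5, 7, 12, 19 → 31.
Putting it together: square  31.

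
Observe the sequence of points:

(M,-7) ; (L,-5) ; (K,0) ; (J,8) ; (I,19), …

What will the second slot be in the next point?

Second slot: -7, -5, 0, 8, 19 → 33 (differences are 2, 5, 8, … (increasing by 3 each time)).

33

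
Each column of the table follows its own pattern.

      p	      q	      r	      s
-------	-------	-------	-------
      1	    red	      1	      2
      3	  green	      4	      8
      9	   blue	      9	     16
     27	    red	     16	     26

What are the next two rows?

81  green  25  38; 243  blue  36  52

Column p: ×3 each step, so 1, 3, 9, 27 → 81 → 243.
Column q: repeats red → green → blue, so red, green, blue, red → green → blue.
Column r: perfect squares: 1², 2², 3², …; 1, 4, 9, 16 → 25 → 36.
Column s goes 2, 8, 16, 26 → 38 → 52 (differences are 6, 8, 10, … (increasing by 2 each time)).
So the next two rows are 81  green  25  38 and 243  blue  36  52.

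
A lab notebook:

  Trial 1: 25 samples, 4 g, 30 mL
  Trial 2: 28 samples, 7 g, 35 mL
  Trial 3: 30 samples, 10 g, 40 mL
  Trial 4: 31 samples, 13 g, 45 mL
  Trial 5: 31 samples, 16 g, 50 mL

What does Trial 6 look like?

Samples: differences are 3, 2, 1, … (decreasing by 1 each time), so 25, 28, 30, 31, 31 → 30.
G: 4, 7, 10, 13, 16 → 19 (+3 each step).
ML: +5 each step, so 30, 35, 40, 45, 50 → 55.
Combining the parts gives 30 samples, 19 g, 55 mL.

30 samples, 19 g, 55 mL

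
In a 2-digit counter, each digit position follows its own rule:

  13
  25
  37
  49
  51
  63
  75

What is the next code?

87

First digit: +1 each step, mod 10; 1, 2, 3, 4, 5, 6, 7 → 8.
Second digit: +2 each step, mod 10, so 3, 5, 7, 9, 1, 3, 5 → 7.
So the next code is 87.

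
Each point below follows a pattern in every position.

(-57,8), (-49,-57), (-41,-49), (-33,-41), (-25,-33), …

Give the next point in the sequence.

First slot — +8 each step: -57, -49, -41, -33, -25 → -17.
For the second slot, always the previous value of the first slot: 8, -57, -49, -41, -33 → -25.
Combining the parts gives (-17,-25).

(-17,-25)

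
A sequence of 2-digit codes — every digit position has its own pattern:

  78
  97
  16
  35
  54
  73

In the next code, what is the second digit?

2

Second digit goes 8, 7, 6, 5, 4, 3 → 2 (−1 each step, mod 10).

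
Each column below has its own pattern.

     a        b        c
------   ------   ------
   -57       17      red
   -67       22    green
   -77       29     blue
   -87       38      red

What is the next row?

-97  49  green

Column a: −10 each step; -57, -67, -77, -87 → -97.
Column b: 17, 22, 29, 38 → 49 (differences are 5, 7, 9, … (increasing by 2 each time)).
Column c — repeats red → green → blue: red, green, blue, red → green.
So the next row is -97  49  green.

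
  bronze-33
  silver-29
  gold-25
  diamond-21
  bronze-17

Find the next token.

Rank — repeats bronze → silver → gold → diamond: bronze, silver, gold, diamond, bronze → silver.
Second component: −4 each step; 33, 29, 25, 21, 17 → 13.
Putting it together: silver-13.

silver-13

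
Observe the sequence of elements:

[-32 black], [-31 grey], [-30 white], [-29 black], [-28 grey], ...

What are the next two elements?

[-27 white], [-26 black]

First part: +1 each step; -32, -31, -30, -29, -28 → -27 → -26.
Shade: repeats black → grey → white, so black, grey, white, black, grey → white → black.
So the next two elements are [-27 white] and [-26 black].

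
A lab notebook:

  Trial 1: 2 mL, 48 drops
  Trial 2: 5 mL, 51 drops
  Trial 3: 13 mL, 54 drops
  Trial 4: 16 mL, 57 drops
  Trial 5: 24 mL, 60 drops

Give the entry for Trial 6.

27 mL, 63 drops

ML goes 2, 5, 13, 16, 24 → 27 (alternating steps +3, +8, +3, +8, …).
Drops: +3 each step; 48, 51, 54, 57, 60 → 63.
Putting it together: 27 mL, 63 drops.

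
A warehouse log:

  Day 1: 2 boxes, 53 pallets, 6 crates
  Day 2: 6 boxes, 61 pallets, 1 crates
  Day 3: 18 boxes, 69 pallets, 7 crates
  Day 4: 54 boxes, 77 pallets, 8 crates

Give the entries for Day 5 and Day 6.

162 boxes, 85 pallets, 15 crates; 486 boxes, 93 pallets, 23 crates

Boxes — ×3 each step: 2, 6, 18, 54 → 162 → 486.
Pallets goes 53, 61, 69, 77 → 85 → 93 (+8 each step).
Crates goes 6, 1, 7, 8 → 15 → 23 (each term is the sum of the two before it).
So the next two rows are 162 boxes, 85 pallets, 15 crates and 486 boxes, 93 pallets, 23 crates.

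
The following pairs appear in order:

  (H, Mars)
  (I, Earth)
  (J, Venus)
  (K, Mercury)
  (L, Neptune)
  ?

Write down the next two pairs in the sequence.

Letter — letters move forward 1 place in the alphabet: H, I, J, K, L → M → N.
For the planet, runs backward through the planets Mercury→Neptune: Mars, Earth, Venus, Mercury, Neptune → Uranus → Saturn.
Putting the parts together: (M, Uranus) and then (N, Saturn).

(M, Uranus), (N, Saturn)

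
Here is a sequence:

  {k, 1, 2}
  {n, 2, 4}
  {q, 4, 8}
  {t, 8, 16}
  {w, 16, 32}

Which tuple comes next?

{z, 32, 64}

Letter: k, n, q, t, w → z (letters move forward 3 places in the alphabet).
Second coordinate: ×2 each step, so 1, 2, 4, 8, 16 → 32.
Third coordinate goes 2, 4, 8, 16, 32 → 64 (always 2 × the second coordinate).
Putting it together: {z, 32, 64}.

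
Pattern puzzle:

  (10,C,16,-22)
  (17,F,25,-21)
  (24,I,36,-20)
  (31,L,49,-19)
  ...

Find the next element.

First component — +7 each step: 10, 17, 24, 31 → 38.
Letter: letters move forward 3 places in the alphabet, so C, F, I, L → O.
Third component — perfect squares: 4², 5², 6², …: 16, 25, 36, 49 → 64.
Fourth component: +1 each step, so -22, -21, -20, -19 → -18.
Putting it together: (38,O,64,-18).

(38,O,64,-18)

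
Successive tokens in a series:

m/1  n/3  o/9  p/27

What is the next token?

q/81

Letter: letters move forward 1 place in the alphabet; m, n, o, p → q.
Second component — ×3 each step: 1, 3, 9, 27 → 81.
Combining the parts gives q/81.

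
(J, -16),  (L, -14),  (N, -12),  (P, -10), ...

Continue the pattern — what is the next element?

(R, -8)

Letter: letters move forward 2 places in the alphabet; J, L, N, P → R.
Second coordinate — +2 each step: -16, -14, -12, -10 → -8.
So the next element is (R, -8).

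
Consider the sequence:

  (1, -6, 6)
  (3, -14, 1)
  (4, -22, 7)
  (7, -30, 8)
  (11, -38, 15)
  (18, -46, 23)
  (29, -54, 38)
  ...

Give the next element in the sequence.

First part: 1, 3, 4, 7, 11, 18, 29 → 47 (each term is the sum of the two before it).
Second part: −8 each step, so -6, -14, -22, -30, -38, -46, -54 → -62.
Third part: each term is the sum of the two before it, so 6, 1, 7, 8, 15, 23, 38 → 61.
Combining the parts gives (47, -62, 61).

(47, -62, 61)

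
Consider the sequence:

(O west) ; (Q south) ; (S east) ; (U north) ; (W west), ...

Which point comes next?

Letter goes O, Q, S, U, W → Y (letters move forward 2 places in the alphabet).
Direction: west, south, east, north, west → south (repeats west → south → east → north).
Putting it together: (Y south).

(Y south)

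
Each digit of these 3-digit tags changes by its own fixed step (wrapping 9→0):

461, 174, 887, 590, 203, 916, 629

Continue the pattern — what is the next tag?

First digit: −3 each step, mod 10; 4, 1, 8, 5, 2, 9, 6 → 3.
For the second digit, +1 each step, mod 10: 6, 7, 8, 9, 0, 1, 2 → 3.
Third digit goes 1, 4, 7, 0, 3, 6, 9 → 2 (+3 each step, mod 10).
Combining the parts gives 332.

332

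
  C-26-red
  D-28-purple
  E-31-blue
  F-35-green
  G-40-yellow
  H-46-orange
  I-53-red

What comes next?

J-61-purple

Letter: letters move forward 1 place in the alphabet, so C, D, E, F, G, H, I → J.
Second component goes 26, 28, 31, 35, 40, 46, 53 → 61 (differences are 2, 3, 4, … (increasing by 1 each time)).
For the colour, repeats red → purple → blue → green → yellow → orange: red, purple, blue, green, yellow, orange, red → purple.
So the next tag is J-61-purple.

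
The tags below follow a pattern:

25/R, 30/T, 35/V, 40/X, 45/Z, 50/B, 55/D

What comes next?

60/F

First component — +5 each step: 25, 30, 35, 40, 45, 50, 55 → 60.
Letter: letters move forward 2 places in the alphabet, wrapping Z→A; R, T, V, X, Z, B, D → F.
Combining the parts gives 60/F.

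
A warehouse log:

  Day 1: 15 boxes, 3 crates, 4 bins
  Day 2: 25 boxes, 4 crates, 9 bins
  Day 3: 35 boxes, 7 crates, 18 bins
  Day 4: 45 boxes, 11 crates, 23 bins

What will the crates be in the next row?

For the boxes, +10 each step: 15, 25, 35, 45 → 55.
For the crates, each term is the sum of the two before it: 3, 4, 7, 11 → 18.
Bins: 4, 9, 18, 23 → 32 (alternating steps +5, +9, +5, +9, …).

18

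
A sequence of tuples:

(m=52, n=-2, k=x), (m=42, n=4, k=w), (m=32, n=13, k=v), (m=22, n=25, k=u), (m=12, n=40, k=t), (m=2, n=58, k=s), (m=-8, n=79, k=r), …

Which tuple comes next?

M — −10 each step: 52, 42, 32, 22, 12, 2, -8 → -18.
N goes -2, 4, 13, 25, 40, 58, 79 → 103 (differences are 6, 9, 12, … (increasing by 3 each time)).
K: x, w, v, u, t, s, r → q (letters move back 1 place in the alphabet).
Putting it together: (m=-18, n=103, k=q).

(m=-18, n=103, k=q)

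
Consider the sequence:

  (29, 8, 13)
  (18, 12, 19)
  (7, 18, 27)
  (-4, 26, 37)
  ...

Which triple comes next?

(-15, 36, 49)

First entry: −11 each step; 29, 18, 7, -4 → -15.
For the second entry, differences are 4, 6, 8, … (increasing by 2 each time): 8, 12, 18, 26 → 36.
Third entry: differences are 6, 8, 10, … (increasing by 2 each time), so 13, 19, 27, 37 → 49.
So the next triple is (-15, 36, 49).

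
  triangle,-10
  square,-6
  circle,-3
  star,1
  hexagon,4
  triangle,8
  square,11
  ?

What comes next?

Shape: repeats triangle → square → circle → star → hexagon, so triangle, square, circle, star, hexagon, triangle, square → circle.
Second value — alternating steps +4, +3, +4, +3, …: -10, -6, -3, 1, 4, 8, 11 → 15.
Combining the parts gives circle,15.

circle,15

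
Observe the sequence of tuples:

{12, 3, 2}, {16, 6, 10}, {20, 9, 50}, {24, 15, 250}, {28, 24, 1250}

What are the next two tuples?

For the first slot, +4 each step: 12, 16, 20, 24, 28 → 32 → 36.
Second slot: each term is the sum of the two before it; 3, 6, 9, 15, 24 → 39 → 63.
Third slot goes 2, 10, 50, 250, 1250 → 6250 → 31250 (×5 each step).
So the next two tuples are {32, 39, 6250} and {36, 63, 31250}.

{32, 39, 6250}, {36, 63, 31250}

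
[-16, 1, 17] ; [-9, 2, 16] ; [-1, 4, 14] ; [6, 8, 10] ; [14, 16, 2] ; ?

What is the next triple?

First slot — alternating steps +7, +8, +7, +8, …: -16, -9, -1, 6, 14 → 21.
For the second slot, ×2 each step: 1, 2, 4, 8, 16 → 32.
For the third slot, together with the second slot always sums to 18: 17, 16, 14, 10, 2 → -14.
So the next triple is [21, 32, -14].

[21, 32, -14]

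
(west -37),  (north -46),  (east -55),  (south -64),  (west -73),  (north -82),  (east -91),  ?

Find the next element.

(south -100)

Direction: repeats west → north → east → south, so west, north, east, south, west, north, east → south.
Second coordinate: −9 each step; -37, -46, -55, -64, -73, -82, -91 → -100.
So the next element is (south -100).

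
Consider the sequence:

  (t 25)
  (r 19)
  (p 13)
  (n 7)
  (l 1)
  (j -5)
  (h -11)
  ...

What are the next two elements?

Letter: letters move back 2 places in the alphabet; t, r, p, n, l, j, h → f → d.
Second part goes 25, 19, 13, 7, 1, -5, -11 → -17 → -23 (−6 each step).
Putting the parts together: (f -17) and then (d -23).

(f -17), (d -23)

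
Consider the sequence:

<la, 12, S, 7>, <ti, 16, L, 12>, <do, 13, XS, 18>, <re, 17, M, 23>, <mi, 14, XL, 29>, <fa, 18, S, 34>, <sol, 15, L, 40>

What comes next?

For the note, runs through the solfège scale do→ti: la, ti, do, re, mi, fa, sol → la.
Second value: alternating steps +4, −3, +4, −3, …; 12, 16, 13, 17, 14, 18, 15 → 19.
Size: S, L, XS, M, XL, S, L → XS (repeats S → L → XS → M → XL).
Fourth value: alternating steps +5, +6, +5, +6, …, so 7, 12, 18, 23, 29, 34, 40 → 45.
Putting it together: <la, 19, XS, 45>.

<la, 19, XS, 45>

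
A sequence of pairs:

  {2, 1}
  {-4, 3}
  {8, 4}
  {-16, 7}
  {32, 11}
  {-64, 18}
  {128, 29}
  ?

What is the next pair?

{-256, 47}

First value: 2, -4, 8, -16, 32, -64, 128 → -256 (×(-2) each step).
Second value — each term is the sum of the two before it: 1, 3, 4, 7, 11, 18, 29 → 47.
Combining the parts gives {-256, 47}.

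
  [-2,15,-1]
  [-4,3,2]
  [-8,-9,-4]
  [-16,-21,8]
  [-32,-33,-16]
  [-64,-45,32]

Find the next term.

[-128,-57,-64]

First component: ×2 each step; -2, -4, -8, -16, -32, -64 → -128.
Second component: −12 each step, so 15, 3, -9, -21, -33, -45 → -57.
Third component: ×(-2) each step; -1, 2, -4, 8, -16, 32 → -64.
Combining the parts gives [-128,-57,-64].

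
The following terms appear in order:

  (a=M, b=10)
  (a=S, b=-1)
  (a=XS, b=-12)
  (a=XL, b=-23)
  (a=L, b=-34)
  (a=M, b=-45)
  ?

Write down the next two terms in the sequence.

(a=S, b=-56), (a=XS, b=-67)

A: repeats M → S → XS → XL → L, so M, S, XS, XL, L, M → S → XS.
B: 10, -1, -12, -23, -34, -45 → -56 → -67 (−11 each step).
Putting the parts together: (a=S, b=-56) and then (a=XS, b=-67).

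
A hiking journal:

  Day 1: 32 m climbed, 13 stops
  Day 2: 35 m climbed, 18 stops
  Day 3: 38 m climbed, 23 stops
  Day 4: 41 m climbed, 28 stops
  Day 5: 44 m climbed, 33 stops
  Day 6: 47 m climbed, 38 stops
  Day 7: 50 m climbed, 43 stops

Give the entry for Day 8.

M climbed goes 32, 35, 38, 41, 44, 47, 50 → 53 (+3 each step).
Stops — +5 each step: 13, 18, 23, 28, 33, 38, 43 → 48.
So the next record is 53 m climbed, 48 stops.

53 m climbed, 48 stops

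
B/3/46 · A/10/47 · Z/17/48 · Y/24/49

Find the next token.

X/31/50

Letter: letters move back 1 place in the alphabet, wrapping A→Z, so B, A, Z, Y → X.
Second component: +7 each step, so 3, 10, 17, 24 → 31.
Third component — +1 each step: 46, 47, 48, 49 → 50.
Putting it together: X/31/50.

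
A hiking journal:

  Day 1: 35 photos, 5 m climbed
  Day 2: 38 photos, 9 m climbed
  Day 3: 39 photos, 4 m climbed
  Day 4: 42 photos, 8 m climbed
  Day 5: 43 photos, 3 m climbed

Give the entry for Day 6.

Photos: alternating steps +3, +1, +3, +1, …; 35, 38, 39, 42, 43 → 46.
M climbed — alternating steps +4, −5, +4, −5, …: 5, 9, 4, 8, 3 → 7.
Putting it together: 46 photos, 7 m climbed.

46 photos, 7 m climbed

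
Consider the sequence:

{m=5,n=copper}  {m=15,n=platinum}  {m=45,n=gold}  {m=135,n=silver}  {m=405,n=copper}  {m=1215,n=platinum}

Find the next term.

M: ×3 each step; 5, 15, 45, 135, 405, 1215 → 3645.
N goes copper, platinum, gold, silver, copper, platinum → gold (repeats copper → platinum → gold → silver).
Combining the parts gives {m=3645,n=gold}.

{m=3645,n=gold}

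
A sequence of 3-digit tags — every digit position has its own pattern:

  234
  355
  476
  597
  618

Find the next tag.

First digit — +1 each step, mod 10: 2, 3, 4, 5, 6 → 7.
Second digit goes 3, 5, 7, 9, 1 → 3 (+2 each step, mod 10).
Third digit: +1 each step, mod 10, so 4, 5, 6, 7, 8 → 9.
Combining the parts gives 739.

739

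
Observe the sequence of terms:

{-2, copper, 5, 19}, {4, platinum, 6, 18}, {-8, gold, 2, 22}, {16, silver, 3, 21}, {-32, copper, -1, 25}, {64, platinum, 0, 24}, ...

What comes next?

{-128, gold, -4, 28}

First value: -2, 4, -8, 16, -32, 64 → -128 (×(-2) each step).
Metal: copper, platinum, gold, silver, copper, platinum → gold (repeats copper → platinum → gold → silver).
For the third value, alternating steps +1, −4, +1, −4, …: 5, 6, 2, 3, -1, 0 → -4.
Fourth value: 19, 18, 22, 21, 25, 24 → 28 (together with the third value always sums to 24).
Putting it together: {-128, gold, -4, 28}.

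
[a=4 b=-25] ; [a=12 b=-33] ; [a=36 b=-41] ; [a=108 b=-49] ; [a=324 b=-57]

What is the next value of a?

972

For the a, ×3 each step: 4, 12, 36, 108, 324 → 972.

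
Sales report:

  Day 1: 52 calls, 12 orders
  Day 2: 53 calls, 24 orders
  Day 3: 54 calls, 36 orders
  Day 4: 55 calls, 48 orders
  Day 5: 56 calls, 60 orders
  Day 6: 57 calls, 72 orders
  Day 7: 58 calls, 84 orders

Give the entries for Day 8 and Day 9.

Calls: +1 each step, so 52, 53, 54, 55, 56, 57, 58 → 59 → 60.
For the orders, +12 each step: 12, 24, 36, 48, 60, 72, 84 → 96 → 108.
Putting the parts together: 59 calls, 96 orders and then 60 calls, 108 orders.

59 calls, 96 orders; 60 calls, 108 orders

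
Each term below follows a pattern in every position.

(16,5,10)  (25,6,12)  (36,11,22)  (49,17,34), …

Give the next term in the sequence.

For the first entry, perfect squares: 4², 5², 6², …: 16, 25, 36, 49 → 64.
Second entry: each term is the sum of the two before it, so 5, 6, 11, 17 → 28.
Third entry: 10, 12, 22, 34 → 56 (always 2 × the second entry).
Combining the parts gives (64,28,56).

(64,28,56)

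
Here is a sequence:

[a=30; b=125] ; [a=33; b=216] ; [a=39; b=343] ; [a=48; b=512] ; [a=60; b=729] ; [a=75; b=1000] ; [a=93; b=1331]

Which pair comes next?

For the a, differences are 3, 6, 9, … (increasing by 3 each time): 30, 33, 39, 48, 60, 75, 93 → 114.
For the b, perfect cubes: 5³, 6³, 7³, …: 125, 216, 343, 512, 729, 1000, 1331 → 1728.
Putting it together: [a=114; b=1728].

[a=114; b=1728]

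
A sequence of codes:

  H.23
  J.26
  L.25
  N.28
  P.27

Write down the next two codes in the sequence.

R.30, T.29

Letter: letters move forward 2 places in the alphabet; H, J, L, N, P → R → T.
Second component: alternating steps +3, −1, +3, −1, …; 23, 26, 25, 28, 27 → 30 → 29.
Putting the parts together: R.30 and then T.29.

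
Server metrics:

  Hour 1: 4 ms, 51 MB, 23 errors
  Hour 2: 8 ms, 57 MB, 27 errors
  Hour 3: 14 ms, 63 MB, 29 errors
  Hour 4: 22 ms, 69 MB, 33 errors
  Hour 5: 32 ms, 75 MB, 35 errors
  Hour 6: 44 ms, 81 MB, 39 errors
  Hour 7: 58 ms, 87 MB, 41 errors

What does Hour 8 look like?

74 ms, 93 MB, 45 errors

For the ms, differences are 4, 6, 8, … (increasing by 2 each time): 4, 8, 14, 22, 32, 44, 58 → 74.
MB: +6 each step, so 51, 57, 63, 69, 75, 81, 87 → 93.
Errors goes 23, 27, 29, 33, 35, 39, 41 → 45 (alternating steps +4, +2, +4, +2, …).
Putting it together: 74 ms, 93 MB, 45 errors.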